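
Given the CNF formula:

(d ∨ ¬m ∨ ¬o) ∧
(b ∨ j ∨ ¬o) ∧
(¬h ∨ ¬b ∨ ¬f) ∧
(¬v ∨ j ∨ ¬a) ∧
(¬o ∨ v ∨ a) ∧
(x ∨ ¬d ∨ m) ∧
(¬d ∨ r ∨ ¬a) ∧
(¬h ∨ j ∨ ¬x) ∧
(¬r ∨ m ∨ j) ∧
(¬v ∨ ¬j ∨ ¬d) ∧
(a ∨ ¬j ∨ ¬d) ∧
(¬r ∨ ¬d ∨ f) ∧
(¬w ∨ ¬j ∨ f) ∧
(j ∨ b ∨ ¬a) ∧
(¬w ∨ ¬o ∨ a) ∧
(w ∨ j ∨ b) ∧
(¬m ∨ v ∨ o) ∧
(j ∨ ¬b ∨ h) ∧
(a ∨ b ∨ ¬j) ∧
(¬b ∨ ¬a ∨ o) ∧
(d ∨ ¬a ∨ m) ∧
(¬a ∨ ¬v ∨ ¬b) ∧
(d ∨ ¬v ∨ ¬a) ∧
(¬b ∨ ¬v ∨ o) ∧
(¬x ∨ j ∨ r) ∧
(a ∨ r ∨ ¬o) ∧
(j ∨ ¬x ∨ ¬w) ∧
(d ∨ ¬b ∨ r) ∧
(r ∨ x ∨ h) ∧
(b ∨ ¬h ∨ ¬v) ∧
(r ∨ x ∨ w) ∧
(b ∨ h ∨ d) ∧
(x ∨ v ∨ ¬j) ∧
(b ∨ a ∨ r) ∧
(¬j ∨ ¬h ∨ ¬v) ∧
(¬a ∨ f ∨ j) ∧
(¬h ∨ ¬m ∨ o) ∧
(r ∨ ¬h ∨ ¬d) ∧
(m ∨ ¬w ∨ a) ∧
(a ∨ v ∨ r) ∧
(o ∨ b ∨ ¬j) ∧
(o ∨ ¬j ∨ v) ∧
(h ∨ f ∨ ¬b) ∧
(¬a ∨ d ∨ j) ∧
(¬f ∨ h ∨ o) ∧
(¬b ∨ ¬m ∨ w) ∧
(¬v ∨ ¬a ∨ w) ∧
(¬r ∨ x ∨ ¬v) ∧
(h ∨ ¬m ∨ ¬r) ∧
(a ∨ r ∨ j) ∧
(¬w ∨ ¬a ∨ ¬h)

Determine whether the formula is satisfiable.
Yes

Yes, the formula is satisfiable.

One satisfying assignment is: r=True, m=False, a=False, b=True, v=True, h=False, x=True, d=False, j=True, w=False, o=True, f=True

Verification: With this assignment, all 51 clauses evaluate to true.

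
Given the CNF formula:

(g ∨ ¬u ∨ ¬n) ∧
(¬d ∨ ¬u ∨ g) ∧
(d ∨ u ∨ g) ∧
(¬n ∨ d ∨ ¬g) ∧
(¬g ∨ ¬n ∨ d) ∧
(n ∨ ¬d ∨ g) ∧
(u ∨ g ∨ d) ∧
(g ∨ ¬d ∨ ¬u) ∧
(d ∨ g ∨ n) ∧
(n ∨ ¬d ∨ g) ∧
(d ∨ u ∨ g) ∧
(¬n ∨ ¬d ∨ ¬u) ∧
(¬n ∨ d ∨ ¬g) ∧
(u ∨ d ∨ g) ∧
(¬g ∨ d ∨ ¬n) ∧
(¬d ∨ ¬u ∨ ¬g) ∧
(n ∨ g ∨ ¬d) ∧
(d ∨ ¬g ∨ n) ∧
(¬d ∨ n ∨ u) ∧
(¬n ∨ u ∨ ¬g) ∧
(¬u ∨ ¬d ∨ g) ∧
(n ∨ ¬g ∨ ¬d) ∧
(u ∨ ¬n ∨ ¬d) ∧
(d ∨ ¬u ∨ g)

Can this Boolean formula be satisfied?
No

No, the formula is not satisfiable.

No assignment of truth values to the variables can make all 24 clauses true simultaneously.

The formula is UNSAT (unsatisfiable).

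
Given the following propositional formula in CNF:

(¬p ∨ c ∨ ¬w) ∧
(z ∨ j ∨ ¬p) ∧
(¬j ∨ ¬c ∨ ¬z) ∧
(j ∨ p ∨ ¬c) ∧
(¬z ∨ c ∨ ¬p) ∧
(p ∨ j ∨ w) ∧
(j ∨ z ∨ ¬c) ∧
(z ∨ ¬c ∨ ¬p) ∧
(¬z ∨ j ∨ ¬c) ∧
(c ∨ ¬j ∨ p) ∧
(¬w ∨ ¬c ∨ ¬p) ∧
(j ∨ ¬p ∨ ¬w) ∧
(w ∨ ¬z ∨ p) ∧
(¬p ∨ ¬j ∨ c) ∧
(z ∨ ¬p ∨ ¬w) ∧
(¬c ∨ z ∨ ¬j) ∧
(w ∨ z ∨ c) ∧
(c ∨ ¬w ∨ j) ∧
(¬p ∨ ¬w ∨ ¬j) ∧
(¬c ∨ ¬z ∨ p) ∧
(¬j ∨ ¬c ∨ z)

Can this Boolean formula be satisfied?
No

No, the formula is not satisfiable.

No assignment of truth values to the variables can make all 21 clauses true simultaneously.

The formula is UNSAT (unsatisfiable).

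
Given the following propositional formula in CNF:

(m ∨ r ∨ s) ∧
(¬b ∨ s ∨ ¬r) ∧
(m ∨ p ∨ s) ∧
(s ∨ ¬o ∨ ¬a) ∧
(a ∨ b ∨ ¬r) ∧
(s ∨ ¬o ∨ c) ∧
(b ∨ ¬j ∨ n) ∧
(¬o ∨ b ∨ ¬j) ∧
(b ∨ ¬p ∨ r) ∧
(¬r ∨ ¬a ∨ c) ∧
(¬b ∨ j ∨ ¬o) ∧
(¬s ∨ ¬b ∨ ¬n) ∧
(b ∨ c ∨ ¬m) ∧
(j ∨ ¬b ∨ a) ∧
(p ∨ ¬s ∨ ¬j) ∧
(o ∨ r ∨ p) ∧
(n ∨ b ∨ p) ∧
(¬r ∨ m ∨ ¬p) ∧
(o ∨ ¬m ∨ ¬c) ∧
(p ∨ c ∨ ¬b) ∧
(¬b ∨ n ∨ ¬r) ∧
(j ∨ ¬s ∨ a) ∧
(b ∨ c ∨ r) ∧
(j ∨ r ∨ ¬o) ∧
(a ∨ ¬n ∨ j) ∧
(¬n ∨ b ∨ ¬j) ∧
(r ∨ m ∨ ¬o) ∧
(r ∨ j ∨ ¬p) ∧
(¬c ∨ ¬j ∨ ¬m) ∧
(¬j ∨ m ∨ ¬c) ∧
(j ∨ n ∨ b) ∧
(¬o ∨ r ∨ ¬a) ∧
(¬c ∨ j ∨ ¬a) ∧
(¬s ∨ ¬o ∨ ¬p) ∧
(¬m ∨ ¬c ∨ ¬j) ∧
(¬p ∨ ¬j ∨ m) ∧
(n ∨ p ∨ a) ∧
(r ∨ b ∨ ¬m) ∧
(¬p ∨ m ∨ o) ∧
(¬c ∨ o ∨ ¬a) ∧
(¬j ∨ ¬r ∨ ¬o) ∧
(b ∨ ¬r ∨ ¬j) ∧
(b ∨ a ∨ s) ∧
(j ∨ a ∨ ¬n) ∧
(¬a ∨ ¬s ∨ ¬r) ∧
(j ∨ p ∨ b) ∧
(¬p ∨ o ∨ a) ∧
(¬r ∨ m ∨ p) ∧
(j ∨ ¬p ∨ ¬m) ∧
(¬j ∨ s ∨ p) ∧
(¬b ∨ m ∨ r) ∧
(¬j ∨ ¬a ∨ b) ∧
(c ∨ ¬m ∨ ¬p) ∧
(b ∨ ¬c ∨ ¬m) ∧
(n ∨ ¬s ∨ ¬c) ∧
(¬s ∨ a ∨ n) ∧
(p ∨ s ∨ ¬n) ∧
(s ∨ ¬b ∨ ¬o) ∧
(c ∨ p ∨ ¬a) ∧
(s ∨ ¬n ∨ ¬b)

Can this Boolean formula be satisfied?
No

No, the formula is not satisfiable.

No assignment of truth values to the variables can make all 60 clauses true simultaneously.

The formula is UNSAT (unsatisfiable).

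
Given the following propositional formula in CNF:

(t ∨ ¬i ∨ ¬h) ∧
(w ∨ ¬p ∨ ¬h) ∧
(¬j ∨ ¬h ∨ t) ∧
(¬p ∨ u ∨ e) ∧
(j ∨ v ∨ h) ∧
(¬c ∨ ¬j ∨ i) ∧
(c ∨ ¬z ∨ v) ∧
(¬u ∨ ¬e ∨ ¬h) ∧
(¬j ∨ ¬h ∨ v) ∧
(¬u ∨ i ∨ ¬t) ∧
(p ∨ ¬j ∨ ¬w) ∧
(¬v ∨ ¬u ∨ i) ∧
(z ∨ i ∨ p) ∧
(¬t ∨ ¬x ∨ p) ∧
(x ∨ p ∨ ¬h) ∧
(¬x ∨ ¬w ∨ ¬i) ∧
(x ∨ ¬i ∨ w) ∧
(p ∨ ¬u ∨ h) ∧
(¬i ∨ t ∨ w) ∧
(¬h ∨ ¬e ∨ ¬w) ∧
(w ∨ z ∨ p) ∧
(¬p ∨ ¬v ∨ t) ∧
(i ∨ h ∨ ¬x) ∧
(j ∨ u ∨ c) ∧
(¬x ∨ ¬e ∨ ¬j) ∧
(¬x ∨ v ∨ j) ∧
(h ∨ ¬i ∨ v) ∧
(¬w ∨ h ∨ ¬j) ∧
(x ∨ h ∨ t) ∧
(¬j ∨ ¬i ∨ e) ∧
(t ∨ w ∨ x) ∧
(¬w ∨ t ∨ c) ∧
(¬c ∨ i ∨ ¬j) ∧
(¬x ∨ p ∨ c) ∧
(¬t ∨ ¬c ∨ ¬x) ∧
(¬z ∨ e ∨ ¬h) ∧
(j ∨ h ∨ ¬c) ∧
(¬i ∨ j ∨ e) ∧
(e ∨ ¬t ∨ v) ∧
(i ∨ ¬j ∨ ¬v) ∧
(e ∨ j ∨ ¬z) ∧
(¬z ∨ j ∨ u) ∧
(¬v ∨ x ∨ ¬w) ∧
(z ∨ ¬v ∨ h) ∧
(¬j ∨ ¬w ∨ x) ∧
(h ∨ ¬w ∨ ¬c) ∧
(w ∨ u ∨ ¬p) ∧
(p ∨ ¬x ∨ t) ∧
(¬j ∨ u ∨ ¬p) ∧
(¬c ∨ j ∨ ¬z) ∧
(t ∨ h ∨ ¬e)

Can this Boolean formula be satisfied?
Yes

Yes, the formula is satisfiable.

One satisfying assignment is: z=True, e=True, w=False, p=True, v=True, i=True, h=False, x=True, c=False, u=True, j=False, t=True

Verification: With this assignment, all 51 clauses evaluate to true.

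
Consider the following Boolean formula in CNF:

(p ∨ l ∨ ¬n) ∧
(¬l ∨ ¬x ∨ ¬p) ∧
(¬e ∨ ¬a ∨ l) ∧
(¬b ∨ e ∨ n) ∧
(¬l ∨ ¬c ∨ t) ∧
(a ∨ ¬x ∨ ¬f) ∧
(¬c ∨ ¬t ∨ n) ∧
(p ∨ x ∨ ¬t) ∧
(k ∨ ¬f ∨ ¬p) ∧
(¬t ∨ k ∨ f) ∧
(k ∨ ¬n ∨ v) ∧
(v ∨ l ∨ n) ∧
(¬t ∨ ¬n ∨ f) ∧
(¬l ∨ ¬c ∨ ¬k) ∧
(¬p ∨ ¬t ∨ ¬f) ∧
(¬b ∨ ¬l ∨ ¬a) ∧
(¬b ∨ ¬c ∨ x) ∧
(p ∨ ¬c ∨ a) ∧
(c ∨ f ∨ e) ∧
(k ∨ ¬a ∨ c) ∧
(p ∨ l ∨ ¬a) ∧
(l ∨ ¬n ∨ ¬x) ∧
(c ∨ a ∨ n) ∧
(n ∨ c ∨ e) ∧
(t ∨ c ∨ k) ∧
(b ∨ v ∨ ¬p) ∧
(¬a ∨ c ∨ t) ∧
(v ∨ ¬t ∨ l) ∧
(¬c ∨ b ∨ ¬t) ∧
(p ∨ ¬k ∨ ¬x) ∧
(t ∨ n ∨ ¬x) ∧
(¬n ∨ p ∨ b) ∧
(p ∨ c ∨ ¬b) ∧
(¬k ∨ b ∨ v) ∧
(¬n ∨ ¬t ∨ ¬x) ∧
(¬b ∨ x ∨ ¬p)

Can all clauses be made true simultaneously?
Yes

Yes, the formula is satisfiable.

One satisfying assignment is: x=False, l=True, t=True, b=False, e=True, p=True, c=False, n=False, f=False, v=True, k=True, a=True

Verification: With this assignment, all 36 clauses evaluate to true.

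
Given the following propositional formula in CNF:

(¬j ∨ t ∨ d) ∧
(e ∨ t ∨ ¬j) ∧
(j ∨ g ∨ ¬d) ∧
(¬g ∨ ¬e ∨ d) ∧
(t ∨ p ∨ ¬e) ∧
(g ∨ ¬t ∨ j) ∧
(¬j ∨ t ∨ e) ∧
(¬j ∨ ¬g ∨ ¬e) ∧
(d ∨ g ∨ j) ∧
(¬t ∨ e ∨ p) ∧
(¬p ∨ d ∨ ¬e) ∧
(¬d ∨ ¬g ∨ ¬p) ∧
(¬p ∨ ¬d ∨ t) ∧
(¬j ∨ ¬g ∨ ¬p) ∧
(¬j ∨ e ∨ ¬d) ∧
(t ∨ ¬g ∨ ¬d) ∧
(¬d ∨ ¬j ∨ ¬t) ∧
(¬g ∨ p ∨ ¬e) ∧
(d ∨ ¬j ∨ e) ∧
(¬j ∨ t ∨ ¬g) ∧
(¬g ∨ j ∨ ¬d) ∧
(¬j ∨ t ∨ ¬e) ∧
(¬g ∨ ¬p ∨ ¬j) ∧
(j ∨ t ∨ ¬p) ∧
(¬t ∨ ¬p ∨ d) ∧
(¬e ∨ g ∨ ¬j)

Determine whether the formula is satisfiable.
Yes

Yes, the formula is satisfiable.

One satisfying assignment is: d=False, p=False, t=False, e=False, j=False, g=True

Verification: With this assignment, all 26 clauses evaluate to true.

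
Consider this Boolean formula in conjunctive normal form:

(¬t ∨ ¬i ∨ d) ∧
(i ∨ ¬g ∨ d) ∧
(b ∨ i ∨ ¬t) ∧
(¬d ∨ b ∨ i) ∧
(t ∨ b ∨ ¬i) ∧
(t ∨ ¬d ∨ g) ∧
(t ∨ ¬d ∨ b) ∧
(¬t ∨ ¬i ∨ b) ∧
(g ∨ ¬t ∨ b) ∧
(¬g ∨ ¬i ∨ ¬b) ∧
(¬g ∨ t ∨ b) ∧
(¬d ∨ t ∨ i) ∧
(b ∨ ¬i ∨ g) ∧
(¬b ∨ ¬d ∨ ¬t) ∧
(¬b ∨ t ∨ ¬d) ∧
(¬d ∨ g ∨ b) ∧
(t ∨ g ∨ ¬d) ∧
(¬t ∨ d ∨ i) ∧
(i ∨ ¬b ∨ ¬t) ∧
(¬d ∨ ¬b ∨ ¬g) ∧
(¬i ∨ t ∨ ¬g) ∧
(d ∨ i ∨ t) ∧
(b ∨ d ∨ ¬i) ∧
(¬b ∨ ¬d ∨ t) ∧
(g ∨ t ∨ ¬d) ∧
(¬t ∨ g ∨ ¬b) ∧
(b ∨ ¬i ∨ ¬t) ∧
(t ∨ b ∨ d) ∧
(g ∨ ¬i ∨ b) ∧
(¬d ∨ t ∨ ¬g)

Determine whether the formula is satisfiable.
Yes

Yes, the formula is satisfiable.

One satisfying assignment is: d=False, b=True, t=False, i=True, g=False

Verification: With this assignment, all 30 clauses evaluate to true.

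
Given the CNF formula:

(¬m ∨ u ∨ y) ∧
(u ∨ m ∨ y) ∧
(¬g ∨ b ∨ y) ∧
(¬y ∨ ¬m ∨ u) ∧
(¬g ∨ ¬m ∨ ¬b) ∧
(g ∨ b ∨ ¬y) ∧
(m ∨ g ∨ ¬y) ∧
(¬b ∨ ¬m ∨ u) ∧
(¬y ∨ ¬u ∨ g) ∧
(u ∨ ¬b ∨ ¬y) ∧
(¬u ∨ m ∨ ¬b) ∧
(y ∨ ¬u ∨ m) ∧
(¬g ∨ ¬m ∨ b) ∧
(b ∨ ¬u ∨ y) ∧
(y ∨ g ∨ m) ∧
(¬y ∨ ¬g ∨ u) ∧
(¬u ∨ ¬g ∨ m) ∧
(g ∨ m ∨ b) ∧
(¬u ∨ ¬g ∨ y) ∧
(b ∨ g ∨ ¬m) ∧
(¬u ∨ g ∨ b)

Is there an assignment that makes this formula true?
Yes

Yes, the formula is satisfiable.

One satisfying assignment is: y=False, m=True, u=True, g=False, b=True

Verification: With this assignment, all 21 clauses evaluate to true.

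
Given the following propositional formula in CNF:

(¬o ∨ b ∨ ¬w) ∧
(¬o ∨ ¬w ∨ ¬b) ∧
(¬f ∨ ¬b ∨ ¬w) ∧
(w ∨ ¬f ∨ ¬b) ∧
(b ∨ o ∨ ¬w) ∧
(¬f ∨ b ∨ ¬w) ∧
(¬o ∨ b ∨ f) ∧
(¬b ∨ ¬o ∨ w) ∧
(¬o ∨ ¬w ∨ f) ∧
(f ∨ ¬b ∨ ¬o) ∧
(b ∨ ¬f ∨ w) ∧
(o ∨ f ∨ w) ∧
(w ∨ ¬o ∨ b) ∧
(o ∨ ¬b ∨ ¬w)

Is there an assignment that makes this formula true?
No

No, the formula is not satisfiable.

No assignment of truth values to the variables can make all 14 clauses true simultaneously.

The formula is UNSAT (unsatisfiable).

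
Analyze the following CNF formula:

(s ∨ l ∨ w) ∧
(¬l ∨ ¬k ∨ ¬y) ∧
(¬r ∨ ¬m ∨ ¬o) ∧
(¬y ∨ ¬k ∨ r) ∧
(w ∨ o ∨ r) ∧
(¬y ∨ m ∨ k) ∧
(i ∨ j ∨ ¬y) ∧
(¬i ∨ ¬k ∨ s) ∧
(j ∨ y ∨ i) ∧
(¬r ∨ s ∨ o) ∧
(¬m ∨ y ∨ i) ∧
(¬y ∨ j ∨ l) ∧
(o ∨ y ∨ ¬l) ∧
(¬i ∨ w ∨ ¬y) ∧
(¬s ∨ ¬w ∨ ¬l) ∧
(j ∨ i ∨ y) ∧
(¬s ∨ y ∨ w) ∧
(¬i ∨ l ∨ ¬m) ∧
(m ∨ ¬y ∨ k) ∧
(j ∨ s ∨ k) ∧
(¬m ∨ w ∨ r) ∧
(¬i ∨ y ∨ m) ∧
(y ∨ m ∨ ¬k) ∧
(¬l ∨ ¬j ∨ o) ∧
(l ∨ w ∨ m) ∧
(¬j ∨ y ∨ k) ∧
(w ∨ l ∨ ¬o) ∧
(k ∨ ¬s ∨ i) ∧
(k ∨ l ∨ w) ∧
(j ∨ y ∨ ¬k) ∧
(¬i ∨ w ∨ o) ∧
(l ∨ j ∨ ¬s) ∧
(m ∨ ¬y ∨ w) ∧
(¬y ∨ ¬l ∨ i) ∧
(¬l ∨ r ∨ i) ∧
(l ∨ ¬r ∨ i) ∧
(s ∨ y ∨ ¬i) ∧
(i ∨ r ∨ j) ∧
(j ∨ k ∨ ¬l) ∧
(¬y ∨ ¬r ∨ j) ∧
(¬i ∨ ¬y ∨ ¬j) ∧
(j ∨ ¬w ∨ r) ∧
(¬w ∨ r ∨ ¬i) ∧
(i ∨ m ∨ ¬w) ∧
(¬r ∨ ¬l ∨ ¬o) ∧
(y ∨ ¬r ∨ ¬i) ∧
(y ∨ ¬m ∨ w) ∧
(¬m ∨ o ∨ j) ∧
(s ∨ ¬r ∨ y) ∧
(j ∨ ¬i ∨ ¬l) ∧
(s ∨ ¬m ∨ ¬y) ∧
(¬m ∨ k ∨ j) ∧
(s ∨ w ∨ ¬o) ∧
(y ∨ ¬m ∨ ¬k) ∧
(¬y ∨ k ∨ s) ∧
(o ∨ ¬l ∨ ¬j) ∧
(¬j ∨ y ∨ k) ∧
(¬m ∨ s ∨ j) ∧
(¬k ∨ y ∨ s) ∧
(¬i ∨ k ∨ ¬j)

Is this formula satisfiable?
No

No, the formula is not satisfiable.

No assignment of truth values to the variables can make all 60 clauses true simultaneously.

The formula is UNSAT (unsatisfiable).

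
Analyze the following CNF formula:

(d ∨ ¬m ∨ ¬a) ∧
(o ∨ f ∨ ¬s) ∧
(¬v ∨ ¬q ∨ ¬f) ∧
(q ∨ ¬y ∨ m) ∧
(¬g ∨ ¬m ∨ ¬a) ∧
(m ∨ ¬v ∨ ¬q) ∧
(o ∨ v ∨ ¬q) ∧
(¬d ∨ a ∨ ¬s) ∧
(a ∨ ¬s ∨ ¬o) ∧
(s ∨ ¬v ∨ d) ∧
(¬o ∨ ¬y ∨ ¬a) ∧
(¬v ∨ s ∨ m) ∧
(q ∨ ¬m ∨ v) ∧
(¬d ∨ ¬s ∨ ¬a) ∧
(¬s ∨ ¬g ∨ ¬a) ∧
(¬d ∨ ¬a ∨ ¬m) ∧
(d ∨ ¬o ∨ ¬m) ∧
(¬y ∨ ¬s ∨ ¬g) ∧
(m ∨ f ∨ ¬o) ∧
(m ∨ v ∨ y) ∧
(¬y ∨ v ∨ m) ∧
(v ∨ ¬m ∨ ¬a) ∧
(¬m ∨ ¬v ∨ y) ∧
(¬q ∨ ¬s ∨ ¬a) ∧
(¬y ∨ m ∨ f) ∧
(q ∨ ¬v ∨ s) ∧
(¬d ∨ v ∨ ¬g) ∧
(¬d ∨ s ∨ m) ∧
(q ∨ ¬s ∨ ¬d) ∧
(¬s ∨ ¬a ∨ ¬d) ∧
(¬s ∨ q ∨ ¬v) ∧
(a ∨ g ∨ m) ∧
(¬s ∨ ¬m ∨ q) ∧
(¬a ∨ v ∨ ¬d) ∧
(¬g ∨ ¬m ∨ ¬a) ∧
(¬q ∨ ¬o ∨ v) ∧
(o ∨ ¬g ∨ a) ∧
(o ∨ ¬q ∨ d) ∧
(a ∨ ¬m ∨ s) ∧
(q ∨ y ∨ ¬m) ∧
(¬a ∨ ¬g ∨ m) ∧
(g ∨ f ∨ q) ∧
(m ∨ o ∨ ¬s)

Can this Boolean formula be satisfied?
No

No, the formula is not satisfiable.

No assignment of truth values to the variables can make all 43 clauses true simultaneously.

The formula is UNSAT (unsatisfiable).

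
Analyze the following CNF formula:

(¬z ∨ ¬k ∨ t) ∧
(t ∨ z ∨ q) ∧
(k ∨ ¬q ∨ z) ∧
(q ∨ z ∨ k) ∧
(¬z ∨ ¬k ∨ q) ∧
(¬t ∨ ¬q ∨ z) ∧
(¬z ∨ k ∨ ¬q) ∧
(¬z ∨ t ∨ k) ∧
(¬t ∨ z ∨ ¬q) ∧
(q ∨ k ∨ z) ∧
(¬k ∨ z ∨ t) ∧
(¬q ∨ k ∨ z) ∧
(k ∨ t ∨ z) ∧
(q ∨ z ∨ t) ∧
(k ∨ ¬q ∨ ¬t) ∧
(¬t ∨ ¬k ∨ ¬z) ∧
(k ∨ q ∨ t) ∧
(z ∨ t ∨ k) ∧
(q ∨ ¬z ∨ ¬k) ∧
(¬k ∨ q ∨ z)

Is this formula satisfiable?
Yes

Yes, the formula is satisfiable.

One satisfying assignment is: z=True, t=True, k=False, q=False

Verification: With this assignment, all 20 clauses evaluate to true.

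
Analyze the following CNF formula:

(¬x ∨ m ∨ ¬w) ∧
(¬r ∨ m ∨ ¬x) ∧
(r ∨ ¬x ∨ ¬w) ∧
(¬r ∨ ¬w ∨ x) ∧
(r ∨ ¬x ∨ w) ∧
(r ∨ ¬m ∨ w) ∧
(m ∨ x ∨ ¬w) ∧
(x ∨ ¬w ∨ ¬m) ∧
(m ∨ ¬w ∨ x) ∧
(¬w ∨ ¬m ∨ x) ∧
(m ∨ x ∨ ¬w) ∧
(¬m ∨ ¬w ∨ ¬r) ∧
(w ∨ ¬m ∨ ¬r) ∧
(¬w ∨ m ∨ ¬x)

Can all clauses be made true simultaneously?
Yes

Yes, the formula is satisfiable.

One satisfying assignment is: w=False, r=False, m=False, x=False

Verification: With this assignment, all 14 clauses evaluate to true.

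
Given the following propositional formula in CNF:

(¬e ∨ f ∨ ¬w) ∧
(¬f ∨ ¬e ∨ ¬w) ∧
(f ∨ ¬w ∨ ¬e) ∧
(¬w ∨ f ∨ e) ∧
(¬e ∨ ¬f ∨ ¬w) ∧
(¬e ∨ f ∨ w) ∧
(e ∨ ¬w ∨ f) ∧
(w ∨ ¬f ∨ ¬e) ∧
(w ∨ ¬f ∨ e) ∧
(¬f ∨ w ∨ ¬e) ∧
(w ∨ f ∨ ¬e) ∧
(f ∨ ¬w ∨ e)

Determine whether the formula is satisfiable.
Yes

Yes, the formula is satisfiable.

One satisfying assignment is: w=False, f=False, e=False

Verification: With this assignment, all 12 clauses evaluate to true.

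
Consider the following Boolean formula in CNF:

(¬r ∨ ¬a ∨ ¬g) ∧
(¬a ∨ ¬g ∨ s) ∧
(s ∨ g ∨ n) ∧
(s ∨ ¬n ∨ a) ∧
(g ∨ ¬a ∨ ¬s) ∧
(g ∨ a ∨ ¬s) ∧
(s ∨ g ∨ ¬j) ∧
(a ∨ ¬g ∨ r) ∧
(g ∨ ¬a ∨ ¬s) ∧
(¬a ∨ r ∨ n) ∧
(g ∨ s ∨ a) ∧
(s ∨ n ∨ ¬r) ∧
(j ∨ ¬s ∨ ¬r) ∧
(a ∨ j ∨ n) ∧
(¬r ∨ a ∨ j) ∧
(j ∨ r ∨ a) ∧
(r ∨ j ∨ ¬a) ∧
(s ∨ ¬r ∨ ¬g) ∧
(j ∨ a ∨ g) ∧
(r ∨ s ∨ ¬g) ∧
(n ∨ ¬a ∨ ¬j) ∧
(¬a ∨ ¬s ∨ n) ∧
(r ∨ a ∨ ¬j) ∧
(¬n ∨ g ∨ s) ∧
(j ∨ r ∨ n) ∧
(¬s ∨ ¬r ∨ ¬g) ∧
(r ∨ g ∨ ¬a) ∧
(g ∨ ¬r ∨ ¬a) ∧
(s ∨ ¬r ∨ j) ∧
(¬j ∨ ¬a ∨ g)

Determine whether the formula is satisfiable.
Yes

Yes, the formula is satisfiable.

One satisfying assignment is: s=True, g=True, r=False, a=True, n=True, j=True

Verification: With this assignment, all 30 clauses evaluate to true.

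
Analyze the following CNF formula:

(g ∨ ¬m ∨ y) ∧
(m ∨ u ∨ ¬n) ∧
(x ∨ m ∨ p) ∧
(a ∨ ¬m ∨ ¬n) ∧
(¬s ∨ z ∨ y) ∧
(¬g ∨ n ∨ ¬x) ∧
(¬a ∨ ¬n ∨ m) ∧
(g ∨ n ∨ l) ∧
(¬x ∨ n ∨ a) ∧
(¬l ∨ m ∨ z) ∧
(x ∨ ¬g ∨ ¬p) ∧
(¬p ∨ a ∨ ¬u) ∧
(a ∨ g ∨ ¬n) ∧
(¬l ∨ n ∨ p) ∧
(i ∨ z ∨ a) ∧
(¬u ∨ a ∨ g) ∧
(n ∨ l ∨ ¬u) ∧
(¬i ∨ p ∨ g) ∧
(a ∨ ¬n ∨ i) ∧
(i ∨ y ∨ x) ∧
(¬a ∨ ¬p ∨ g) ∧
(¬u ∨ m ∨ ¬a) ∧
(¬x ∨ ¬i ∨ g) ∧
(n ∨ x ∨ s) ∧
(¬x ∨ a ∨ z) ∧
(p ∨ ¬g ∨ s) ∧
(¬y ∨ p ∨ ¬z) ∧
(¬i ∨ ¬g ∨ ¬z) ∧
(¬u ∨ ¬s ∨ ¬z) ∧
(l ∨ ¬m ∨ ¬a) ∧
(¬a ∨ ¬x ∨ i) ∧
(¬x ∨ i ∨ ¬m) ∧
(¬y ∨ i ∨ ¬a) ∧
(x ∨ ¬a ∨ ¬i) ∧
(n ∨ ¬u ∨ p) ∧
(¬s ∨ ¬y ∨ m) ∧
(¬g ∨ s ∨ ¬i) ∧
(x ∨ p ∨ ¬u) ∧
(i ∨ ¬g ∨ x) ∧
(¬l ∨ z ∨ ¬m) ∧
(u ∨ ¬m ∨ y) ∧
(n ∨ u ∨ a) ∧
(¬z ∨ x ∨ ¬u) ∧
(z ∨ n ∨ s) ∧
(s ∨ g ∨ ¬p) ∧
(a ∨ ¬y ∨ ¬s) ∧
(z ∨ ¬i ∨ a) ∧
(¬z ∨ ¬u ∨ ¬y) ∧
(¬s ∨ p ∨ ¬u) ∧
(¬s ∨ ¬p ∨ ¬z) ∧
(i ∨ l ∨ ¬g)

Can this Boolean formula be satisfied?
No

No, the formula is not satisfiable.

No assignment of truth values to the variables can make all 51 clauses true simultaneously.

The formula is UNSAT (unsatisfiable).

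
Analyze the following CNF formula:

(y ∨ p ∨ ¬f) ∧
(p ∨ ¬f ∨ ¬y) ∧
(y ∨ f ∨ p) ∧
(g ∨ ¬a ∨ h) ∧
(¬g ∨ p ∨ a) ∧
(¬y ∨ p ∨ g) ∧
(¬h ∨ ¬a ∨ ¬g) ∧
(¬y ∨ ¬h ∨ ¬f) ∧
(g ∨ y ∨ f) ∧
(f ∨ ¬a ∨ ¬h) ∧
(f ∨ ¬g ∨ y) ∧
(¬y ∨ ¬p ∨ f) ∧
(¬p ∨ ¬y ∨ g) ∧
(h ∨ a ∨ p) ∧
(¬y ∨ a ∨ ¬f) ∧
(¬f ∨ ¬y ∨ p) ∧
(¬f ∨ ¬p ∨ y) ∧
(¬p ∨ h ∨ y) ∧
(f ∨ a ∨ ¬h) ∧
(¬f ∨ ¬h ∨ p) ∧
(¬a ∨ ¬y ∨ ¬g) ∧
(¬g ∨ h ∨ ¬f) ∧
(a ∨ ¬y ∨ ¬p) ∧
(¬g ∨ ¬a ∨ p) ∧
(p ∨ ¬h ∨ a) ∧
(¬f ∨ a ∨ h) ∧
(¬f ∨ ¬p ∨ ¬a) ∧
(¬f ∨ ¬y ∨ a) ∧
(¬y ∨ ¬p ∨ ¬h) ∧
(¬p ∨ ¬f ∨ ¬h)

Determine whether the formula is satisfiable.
No

No, the formula is not satisfiable.

No assignment of truth values to the variables can make all 30 clauses true simultaneously.

The formula is UNSAT (unsatisfiable).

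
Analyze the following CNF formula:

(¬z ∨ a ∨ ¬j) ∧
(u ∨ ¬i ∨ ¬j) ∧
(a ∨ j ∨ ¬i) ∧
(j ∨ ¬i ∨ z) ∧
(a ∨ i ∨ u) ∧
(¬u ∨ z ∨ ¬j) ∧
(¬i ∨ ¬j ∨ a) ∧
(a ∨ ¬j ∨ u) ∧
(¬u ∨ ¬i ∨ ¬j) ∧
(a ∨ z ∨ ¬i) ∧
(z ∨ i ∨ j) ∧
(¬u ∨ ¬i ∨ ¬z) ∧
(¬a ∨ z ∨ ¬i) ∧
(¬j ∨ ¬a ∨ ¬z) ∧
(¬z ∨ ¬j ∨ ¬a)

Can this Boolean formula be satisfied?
Yes

Yes, the formula is satisfiable.

One satisfying assignment is: z=True, a=True, j=False, i=False, u=False

Verification: With this assignment, all 15 clauses evaluate to true.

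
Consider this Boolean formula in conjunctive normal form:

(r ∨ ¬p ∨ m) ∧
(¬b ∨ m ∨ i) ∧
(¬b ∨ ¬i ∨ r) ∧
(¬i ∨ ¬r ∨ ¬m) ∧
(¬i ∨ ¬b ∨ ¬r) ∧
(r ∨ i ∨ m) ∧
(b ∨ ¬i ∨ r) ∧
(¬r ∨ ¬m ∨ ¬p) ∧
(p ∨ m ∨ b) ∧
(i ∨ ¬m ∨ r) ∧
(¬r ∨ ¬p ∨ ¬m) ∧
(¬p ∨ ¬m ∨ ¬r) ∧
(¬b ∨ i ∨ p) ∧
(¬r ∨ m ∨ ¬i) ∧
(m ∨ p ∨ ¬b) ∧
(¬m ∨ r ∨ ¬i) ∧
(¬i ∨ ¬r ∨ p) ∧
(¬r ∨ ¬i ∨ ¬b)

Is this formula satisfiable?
Yes

Yes, the formula is satisfiable.

One satisfying assignment is: m=True, b=False, i=False, r=True, p=False

Verification: With this assignment, all 18 clauses evaluate to true.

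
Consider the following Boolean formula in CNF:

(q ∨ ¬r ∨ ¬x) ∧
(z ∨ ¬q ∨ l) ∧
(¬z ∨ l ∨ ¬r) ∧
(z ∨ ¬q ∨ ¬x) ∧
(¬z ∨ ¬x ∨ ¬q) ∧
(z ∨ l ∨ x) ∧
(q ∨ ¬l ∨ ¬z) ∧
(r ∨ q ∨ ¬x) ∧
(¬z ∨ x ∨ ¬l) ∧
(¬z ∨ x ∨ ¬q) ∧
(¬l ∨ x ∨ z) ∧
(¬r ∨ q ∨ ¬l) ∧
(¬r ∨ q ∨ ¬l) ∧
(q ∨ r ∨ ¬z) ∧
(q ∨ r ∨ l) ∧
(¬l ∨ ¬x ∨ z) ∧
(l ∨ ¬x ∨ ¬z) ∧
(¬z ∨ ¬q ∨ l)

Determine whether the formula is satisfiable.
No

No, the formula is not satisfiable.

No assignment of truth values to the variables can make all 18 clauses true simultaneously.

The formula is UNSAT (unsatisfiable).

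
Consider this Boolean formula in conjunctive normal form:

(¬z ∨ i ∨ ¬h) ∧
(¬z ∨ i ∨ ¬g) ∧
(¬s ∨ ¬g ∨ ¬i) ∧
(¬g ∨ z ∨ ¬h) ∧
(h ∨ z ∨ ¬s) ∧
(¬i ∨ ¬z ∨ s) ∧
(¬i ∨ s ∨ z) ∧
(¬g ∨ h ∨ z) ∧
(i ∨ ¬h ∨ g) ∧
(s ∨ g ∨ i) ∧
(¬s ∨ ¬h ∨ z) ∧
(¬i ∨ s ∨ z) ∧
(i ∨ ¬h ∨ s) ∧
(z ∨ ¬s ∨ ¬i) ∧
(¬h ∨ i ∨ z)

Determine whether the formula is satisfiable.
Yes

Yes, the formula is satisfiable.

One satisfying assignment is: z=True, g=False, s=True, h=False, i=False

Verification: With this assignment, all 15 clauses evaluate to true.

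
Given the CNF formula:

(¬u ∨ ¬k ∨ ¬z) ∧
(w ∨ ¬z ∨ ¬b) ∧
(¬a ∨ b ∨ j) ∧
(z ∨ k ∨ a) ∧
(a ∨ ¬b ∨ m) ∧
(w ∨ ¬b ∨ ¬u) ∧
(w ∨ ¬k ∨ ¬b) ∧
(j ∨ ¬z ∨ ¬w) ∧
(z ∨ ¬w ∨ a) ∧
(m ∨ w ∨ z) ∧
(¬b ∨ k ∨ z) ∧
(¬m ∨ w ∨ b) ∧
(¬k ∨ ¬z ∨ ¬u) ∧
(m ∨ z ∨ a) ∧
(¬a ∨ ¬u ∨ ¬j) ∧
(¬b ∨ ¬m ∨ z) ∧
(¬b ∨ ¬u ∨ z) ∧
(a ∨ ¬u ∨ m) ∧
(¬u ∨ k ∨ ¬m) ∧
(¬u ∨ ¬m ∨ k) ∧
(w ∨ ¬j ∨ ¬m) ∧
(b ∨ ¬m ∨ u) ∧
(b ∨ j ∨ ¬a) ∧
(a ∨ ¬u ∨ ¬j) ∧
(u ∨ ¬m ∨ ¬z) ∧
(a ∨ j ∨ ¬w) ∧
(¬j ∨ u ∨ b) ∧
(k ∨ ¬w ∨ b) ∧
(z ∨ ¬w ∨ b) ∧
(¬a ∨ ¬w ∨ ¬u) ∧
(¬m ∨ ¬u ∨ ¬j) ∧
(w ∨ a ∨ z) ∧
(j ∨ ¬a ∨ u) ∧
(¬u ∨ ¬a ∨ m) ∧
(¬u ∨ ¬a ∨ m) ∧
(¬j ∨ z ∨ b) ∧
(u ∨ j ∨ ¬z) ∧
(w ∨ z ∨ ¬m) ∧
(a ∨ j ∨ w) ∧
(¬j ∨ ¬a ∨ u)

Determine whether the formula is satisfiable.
No

No, the formula is not satisfiable.

No assignment of truth values to the variables can make all 40 clauses true simultaneously.

The formula is UNSAT (unsatisfiable).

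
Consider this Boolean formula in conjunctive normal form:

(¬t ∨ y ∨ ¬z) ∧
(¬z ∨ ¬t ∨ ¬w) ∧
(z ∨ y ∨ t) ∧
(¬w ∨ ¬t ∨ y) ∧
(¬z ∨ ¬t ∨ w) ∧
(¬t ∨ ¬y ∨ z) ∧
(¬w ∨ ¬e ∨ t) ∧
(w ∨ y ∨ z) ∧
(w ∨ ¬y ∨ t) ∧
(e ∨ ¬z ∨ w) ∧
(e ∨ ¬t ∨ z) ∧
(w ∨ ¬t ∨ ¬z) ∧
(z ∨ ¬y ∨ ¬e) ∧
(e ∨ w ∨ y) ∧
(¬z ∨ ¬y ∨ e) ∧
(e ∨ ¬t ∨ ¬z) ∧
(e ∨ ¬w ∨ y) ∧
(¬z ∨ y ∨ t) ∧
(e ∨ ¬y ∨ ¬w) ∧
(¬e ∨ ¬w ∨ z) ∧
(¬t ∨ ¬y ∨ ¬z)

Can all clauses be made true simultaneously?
No

No, the formula is not satisfiable.

No assignment of truth values to the variables can make all 21 clauses true simultaneously.

The formula is UNSAT (unsatisfiable).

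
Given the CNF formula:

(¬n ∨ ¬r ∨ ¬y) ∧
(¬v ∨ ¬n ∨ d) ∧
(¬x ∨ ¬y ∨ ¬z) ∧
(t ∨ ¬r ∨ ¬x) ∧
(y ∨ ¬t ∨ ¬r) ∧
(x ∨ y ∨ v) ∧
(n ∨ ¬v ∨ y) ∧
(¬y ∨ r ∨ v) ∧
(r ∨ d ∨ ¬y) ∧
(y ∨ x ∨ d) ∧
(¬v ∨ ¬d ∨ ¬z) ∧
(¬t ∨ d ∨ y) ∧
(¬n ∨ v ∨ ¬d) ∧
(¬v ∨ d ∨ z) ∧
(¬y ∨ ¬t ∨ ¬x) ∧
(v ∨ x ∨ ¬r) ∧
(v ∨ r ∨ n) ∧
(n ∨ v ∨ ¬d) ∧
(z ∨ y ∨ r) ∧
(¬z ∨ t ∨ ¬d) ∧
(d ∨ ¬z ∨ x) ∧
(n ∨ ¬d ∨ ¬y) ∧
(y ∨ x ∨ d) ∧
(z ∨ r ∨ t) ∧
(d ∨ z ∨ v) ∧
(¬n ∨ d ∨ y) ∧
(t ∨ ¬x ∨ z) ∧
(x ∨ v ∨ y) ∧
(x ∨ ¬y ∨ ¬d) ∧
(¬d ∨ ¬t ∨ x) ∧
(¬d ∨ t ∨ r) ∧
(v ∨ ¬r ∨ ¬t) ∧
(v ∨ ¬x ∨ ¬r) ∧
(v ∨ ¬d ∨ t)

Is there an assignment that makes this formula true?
Yes

Yes, the formula is satisfiable.

One satisfying assignment is: n=True, z=False, t=False, x=False, v=True, y=False, r=True, d=True

Verification: With this assignment, all 34 clauses evaluate to true.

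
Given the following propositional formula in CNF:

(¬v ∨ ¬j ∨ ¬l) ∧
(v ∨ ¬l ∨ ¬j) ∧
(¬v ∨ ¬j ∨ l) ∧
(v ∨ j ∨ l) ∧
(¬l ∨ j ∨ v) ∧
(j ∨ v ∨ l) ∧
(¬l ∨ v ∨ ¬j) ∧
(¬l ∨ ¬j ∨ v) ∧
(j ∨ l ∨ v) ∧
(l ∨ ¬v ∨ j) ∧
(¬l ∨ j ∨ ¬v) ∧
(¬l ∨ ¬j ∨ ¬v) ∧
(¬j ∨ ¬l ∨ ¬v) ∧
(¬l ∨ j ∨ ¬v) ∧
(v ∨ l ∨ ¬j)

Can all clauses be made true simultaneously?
No

No, the formula is not satisfiable.

No assignment of truth values to the variables can make all 15 clauses true simultaneously.

The formula is UNSAT (unsatisfiable).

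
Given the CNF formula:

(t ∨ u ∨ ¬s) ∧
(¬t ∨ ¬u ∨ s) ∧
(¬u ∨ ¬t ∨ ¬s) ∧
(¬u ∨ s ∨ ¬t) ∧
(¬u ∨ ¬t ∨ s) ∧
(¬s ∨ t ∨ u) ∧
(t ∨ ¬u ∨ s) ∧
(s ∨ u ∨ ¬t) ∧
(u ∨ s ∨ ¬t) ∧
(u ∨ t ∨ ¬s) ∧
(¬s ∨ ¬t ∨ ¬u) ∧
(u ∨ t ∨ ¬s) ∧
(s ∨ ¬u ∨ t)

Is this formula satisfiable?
Yes

Yes, the formula is satisfiable.

One satisfying assignment is: t=False, s=False, u=False

Verification: With this assignment, all 13 clauses evaluate to true.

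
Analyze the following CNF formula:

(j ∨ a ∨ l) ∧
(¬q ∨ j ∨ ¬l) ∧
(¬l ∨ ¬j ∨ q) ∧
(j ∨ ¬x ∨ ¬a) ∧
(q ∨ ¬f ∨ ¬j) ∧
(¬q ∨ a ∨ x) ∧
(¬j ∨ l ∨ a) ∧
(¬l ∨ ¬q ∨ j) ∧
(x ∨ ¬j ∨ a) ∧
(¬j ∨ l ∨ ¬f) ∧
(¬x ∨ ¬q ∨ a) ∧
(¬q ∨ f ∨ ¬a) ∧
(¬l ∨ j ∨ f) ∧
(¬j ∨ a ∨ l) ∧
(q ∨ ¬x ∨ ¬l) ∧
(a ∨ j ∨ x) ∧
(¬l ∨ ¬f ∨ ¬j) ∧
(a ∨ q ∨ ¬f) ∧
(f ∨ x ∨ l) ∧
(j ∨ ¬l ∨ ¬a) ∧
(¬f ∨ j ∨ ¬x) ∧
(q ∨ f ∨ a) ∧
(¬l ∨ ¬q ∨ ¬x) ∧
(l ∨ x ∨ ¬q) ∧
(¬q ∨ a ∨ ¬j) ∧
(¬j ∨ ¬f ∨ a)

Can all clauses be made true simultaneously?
Yes

Yes, the formula is satisfiable.

One satisfying assignment is: j=False, x=False, a=True, f=True, l=False, q=False

Verification: With this assignment, all 26 clauses evaluate to true.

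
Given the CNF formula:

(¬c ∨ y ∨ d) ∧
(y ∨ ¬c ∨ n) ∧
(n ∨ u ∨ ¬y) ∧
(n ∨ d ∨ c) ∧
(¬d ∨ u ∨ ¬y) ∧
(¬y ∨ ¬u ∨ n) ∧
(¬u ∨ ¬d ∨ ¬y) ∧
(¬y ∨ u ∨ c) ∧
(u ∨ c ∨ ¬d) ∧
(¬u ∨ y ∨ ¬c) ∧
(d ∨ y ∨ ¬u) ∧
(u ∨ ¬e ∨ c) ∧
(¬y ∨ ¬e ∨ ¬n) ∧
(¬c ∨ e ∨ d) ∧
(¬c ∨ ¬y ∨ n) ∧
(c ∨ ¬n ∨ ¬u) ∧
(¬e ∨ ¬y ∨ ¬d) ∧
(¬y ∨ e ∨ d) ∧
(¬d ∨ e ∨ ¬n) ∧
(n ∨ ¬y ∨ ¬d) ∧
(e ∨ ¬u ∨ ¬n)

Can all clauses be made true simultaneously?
Yes

Yes, the formula is satisfiable.

One satisfying assignment is: n=True, e=True, c=True, u=False, y=False, d=True

Verification: With this assignment, all 21 clauses evaluate to true.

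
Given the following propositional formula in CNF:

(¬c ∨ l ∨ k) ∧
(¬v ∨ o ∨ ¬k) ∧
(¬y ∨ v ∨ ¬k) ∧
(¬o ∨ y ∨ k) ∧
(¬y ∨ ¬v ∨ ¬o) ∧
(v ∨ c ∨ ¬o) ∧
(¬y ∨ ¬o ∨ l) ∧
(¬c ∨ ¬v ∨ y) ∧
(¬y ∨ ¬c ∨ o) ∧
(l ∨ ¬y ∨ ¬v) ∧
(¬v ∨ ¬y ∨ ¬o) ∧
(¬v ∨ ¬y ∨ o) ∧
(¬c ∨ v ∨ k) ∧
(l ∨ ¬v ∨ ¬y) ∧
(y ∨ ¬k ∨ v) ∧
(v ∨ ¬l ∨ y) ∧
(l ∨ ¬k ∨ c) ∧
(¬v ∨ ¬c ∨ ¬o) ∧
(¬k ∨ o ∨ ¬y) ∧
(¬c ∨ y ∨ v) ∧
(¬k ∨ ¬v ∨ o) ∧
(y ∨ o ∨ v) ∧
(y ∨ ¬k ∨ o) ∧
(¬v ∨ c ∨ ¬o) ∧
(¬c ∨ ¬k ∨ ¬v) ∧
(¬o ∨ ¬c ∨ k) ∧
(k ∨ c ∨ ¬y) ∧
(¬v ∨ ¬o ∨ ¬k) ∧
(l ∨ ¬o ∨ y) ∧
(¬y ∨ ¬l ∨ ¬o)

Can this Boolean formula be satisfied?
Yes

Yes, the formula is satisfiable.

One satisfying assignment is: c=False, v=True, o=False, k=False, l=False, y=False

Verification: With this assignment, all 30 clauses evaluate to true.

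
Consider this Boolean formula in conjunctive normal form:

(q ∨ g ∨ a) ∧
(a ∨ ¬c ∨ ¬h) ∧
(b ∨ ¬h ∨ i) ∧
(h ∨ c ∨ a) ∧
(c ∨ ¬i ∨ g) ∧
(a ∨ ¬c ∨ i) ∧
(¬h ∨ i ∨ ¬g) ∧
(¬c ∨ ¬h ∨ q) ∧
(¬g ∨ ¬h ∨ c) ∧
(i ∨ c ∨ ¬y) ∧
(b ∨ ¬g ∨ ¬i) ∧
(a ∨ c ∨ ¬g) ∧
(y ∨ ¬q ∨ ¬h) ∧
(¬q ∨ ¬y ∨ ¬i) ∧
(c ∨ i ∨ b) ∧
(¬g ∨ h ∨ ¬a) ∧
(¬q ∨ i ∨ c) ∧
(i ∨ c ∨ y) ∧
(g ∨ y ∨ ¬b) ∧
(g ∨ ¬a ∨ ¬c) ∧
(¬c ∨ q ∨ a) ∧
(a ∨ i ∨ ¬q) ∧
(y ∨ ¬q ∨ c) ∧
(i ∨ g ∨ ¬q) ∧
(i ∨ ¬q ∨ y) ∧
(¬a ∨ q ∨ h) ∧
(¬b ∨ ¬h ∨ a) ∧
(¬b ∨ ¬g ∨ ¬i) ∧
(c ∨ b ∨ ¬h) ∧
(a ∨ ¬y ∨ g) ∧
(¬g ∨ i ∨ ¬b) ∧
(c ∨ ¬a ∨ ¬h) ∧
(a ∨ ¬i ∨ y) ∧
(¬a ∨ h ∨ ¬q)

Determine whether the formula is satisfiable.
No

No, the formula is not satisfiable.

No assignment of truth values to the variables can make all 34 clauses true simultaneously.

The formula is UNSAT (unsatisfiable).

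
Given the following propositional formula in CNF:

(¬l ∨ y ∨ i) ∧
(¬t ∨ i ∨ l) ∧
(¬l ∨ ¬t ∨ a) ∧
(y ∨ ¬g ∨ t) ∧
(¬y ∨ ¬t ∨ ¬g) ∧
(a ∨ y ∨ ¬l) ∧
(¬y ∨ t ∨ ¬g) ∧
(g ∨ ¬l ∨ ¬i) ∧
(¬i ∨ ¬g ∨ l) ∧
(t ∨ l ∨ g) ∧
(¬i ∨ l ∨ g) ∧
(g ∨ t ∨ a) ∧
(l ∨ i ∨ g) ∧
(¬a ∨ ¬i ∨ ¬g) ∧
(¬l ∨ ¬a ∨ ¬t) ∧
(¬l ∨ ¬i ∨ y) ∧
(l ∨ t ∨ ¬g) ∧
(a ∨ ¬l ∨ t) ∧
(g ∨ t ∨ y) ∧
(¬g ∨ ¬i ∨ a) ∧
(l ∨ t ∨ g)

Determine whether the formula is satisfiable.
Yes

Yes, the formula is satisfiable.

One satisfying assignment is: a=True, l=True, i=False, y=True, g=False, t=False

Verification: With this assignment, all 21 clauses evaluate to true.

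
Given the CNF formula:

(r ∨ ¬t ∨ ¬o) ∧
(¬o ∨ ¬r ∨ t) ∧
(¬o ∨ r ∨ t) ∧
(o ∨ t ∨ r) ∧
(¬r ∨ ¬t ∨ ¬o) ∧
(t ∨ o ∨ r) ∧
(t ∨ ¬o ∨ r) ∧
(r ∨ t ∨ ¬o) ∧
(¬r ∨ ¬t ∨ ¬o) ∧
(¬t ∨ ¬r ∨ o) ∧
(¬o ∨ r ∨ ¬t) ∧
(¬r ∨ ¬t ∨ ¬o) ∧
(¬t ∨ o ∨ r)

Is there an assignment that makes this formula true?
Yes

Yes, the formula is satisfiable.

One satisfying assignment is: r=True, t=False, o=False

Verification: With this assignment, all 13 clauses evaluate to true.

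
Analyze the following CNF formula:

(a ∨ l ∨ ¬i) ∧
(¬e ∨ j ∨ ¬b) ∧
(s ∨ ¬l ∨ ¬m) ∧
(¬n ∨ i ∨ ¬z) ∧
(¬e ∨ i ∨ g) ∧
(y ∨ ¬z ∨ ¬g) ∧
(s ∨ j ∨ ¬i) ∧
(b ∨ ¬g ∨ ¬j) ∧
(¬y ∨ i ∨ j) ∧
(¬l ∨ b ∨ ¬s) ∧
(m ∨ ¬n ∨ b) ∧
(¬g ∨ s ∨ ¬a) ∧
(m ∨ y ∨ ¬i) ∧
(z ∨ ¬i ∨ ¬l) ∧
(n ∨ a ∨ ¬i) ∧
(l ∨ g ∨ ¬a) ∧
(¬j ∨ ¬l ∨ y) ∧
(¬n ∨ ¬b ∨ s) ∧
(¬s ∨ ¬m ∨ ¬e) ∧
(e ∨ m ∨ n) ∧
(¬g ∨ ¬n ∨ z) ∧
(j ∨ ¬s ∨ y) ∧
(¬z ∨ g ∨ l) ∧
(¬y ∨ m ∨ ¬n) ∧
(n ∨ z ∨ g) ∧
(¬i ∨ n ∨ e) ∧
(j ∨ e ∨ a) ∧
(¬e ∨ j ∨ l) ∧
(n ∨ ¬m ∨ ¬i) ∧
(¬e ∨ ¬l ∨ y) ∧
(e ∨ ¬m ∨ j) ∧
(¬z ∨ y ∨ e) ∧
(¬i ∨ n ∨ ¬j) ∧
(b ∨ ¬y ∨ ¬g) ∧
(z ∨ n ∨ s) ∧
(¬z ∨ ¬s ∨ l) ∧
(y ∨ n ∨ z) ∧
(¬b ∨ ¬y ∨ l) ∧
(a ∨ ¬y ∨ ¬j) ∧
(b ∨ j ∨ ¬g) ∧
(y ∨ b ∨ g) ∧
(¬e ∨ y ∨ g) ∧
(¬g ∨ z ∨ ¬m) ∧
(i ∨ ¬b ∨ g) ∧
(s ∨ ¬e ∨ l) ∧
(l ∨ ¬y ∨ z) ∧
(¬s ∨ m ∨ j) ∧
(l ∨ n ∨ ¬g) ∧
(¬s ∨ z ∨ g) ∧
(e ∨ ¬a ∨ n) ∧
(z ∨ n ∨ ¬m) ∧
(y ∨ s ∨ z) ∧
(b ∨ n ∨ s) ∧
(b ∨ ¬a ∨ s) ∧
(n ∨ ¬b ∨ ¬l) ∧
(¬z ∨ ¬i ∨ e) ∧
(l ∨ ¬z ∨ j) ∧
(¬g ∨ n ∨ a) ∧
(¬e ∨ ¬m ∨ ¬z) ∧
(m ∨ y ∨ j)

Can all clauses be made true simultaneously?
No

No, the formula is not satisfiable.

No assignment of truth values to the variables can make all 60 clauses true simultaneously.

The formula is UNSAT (unsatisfiable).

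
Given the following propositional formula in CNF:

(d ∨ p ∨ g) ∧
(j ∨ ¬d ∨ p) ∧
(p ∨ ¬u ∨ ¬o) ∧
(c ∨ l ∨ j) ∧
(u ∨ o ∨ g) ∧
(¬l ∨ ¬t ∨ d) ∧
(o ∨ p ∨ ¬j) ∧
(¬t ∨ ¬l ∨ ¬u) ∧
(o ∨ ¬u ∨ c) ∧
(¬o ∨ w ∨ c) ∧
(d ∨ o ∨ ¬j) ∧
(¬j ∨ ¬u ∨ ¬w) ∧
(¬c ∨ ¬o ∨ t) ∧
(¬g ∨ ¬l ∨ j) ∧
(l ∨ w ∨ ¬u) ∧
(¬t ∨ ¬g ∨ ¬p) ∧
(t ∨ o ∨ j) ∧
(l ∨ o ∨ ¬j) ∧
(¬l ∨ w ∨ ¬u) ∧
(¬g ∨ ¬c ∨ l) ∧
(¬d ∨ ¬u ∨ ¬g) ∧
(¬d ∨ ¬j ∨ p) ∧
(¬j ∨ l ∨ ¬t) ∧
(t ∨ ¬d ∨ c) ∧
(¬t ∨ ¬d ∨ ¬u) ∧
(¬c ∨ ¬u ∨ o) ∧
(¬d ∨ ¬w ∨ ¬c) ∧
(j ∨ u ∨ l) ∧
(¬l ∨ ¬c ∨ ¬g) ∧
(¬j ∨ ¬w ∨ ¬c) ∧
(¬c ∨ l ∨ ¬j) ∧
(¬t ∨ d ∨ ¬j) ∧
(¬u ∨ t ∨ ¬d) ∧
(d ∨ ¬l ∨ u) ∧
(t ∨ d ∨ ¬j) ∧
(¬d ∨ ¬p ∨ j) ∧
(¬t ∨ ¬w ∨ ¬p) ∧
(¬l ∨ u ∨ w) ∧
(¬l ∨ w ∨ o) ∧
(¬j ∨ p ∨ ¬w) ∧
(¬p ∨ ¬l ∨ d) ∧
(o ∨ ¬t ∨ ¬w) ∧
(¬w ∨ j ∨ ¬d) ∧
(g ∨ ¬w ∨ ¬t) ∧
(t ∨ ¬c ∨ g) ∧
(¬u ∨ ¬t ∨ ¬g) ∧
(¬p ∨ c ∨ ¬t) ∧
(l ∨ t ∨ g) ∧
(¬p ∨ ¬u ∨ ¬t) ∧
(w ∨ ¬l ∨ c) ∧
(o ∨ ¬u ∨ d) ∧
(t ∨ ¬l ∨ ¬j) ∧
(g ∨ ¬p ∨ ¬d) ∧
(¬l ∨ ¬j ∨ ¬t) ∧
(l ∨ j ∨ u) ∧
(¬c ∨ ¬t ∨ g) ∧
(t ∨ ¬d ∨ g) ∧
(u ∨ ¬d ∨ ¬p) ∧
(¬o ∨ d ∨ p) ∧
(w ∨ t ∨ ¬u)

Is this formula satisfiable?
No

No, the formula is not satisfiable.

No assignment of truth values to the variables can make all 60 clauses true simultaneously.

The formula is UNSAT (unsatisfiable).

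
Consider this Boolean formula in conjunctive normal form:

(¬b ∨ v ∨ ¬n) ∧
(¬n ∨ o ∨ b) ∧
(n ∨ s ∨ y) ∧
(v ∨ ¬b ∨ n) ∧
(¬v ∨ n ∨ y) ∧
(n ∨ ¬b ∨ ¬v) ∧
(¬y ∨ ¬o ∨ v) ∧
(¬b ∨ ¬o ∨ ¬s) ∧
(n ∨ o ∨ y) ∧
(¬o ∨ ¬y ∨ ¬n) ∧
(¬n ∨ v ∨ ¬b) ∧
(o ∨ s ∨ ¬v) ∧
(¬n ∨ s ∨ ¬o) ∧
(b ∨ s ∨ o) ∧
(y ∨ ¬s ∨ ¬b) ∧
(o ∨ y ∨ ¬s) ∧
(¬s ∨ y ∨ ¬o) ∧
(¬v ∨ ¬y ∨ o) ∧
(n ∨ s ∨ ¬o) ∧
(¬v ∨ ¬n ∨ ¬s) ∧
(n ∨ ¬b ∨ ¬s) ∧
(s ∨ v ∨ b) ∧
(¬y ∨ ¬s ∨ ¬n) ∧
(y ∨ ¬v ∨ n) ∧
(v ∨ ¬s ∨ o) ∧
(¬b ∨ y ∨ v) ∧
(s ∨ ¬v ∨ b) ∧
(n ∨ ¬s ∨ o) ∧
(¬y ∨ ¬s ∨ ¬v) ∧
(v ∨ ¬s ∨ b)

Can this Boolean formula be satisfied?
No

No, the formula is not satisfiable.

No assignment of truth values to the variables can make all 30 clauses true simultaneously.

The formula is UNSAT (unsatisfiable).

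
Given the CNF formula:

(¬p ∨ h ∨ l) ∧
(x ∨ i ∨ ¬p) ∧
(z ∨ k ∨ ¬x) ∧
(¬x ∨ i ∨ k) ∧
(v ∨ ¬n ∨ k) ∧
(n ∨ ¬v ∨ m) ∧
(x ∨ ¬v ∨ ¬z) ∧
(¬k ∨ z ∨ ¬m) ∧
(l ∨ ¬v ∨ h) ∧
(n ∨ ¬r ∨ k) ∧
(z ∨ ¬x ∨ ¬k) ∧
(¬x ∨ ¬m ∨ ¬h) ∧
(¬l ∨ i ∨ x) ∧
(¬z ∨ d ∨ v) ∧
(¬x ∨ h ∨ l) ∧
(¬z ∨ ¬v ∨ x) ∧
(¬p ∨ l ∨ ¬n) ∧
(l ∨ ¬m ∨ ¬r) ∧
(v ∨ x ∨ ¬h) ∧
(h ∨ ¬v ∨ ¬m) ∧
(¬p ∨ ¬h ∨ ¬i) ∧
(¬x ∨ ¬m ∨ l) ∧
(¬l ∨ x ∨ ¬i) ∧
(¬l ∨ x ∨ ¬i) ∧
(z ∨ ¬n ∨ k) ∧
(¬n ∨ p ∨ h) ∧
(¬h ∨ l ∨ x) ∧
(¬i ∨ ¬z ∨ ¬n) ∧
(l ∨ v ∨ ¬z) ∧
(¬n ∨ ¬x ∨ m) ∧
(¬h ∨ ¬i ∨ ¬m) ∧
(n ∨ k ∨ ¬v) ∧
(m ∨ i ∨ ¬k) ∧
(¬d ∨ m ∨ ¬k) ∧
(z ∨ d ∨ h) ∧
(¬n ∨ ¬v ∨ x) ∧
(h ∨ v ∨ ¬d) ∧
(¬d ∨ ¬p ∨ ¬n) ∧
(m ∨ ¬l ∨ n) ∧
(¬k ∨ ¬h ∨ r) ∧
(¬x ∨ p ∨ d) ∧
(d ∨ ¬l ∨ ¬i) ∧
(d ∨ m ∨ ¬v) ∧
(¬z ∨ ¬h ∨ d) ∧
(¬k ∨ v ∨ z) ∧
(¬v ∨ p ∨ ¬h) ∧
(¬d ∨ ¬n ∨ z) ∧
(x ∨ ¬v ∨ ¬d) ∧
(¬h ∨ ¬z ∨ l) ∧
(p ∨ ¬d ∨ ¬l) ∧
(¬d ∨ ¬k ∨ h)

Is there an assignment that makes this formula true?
No

No, the formula is not satisfiable.

No assignment of truth values to the variables can make all 51 clauses true simultaneously.

The formula is UNSAT (unsatisfiable).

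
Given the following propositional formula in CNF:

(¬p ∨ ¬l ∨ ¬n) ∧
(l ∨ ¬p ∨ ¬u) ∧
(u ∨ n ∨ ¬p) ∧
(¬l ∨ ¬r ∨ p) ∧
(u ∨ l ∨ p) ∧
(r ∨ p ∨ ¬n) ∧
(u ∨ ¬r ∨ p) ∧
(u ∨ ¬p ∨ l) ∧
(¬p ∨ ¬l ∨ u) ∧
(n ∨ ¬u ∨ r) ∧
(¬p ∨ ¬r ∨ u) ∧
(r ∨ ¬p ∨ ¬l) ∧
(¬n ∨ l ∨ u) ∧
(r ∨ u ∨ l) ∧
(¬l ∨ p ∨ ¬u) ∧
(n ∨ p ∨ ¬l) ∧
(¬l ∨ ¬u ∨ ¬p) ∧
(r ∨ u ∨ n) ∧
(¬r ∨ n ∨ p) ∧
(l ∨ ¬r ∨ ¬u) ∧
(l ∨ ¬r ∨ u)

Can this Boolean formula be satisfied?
No

No, the formula is not satisfiable.

No assignment of truth values to the variables can make all 21 clauses true simultaneously.

The formula is UNSAT (unsatisfiable).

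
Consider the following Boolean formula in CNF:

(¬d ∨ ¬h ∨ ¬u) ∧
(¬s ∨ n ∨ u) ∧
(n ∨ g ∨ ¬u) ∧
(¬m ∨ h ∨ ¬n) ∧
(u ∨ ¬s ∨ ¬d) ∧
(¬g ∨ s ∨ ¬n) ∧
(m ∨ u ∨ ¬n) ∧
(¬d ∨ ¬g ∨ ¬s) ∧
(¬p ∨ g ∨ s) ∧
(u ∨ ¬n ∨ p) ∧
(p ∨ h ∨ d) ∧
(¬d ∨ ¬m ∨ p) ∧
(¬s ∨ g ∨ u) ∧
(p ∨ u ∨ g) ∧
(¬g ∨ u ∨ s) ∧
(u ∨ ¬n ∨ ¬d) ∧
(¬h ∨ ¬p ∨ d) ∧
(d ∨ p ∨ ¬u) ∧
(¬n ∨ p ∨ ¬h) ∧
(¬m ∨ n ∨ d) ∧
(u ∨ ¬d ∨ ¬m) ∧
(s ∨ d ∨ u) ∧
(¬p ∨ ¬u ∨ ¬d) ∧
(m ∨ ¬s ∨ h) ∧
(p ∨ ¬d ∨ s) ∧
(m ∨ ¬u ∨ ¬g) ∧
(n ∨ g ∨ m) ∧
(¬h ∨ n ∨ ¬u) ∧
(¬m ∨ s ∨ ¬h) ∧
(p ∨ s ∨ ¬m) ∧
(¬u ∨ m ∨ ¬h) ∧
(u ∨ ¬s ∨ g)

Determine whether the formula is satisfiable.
No

No, the formula is not satisfiable.

No assignment of truth values to the variables can make all 32 clauses true simultaneously.

The formula is UNSAT (unsatisfiable).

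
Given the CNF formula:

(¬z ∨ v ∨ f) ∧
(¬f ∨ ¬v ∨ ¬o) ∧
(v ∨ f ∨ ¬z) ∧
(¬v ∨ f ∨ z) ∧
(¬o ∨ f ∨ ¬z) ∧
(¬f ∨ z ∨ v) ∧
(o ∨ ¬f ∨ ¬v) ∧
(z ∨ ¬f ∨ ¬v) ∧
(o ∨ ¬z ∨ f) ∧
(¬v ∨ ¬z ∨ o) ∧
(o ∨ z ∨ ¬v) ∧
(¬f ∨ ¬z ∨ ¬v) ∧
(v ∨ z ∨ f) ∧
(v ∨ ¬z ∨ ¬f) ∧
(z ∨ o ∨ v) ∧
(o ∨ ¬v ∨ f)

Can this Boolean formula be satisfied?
No

No, the formula is not satisfiable.

No assignment of truth values to the variables can make all 16 clauses true simultaneously.

The formula is UNSAT (unsatisfiable).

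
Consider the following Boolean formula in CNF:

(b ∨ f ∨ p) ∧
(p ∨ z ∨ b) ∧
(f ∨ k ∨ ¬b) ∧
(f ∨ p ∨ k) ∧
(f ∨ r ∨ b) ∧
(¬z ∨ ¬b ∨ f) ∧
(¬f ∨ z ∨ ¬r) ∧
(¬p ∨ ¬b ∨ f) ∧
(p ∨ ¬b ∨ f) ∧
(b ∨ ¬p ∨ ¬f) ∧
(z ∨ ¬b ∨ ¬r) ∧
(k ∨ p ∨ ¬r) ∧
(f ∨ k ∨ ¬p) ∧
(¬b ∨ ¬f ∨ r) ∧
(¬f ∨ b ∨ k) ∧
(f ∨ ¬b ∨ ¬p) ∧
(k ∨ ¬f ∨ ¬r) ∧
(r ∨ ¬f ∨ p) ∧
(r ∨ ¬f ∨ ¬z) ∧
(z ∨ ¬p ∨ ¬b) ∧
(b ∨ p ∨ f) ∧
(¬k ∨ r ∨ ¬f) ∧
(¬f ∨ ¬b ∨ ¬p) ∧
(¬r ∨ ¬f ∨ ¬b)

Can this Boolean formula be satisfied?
Yes

Yes, the formula is satisfiable.

One satisfying assignment is: k=True, r=True, p=True, b=False, z=False, f=False

Verification: With this assignment, all 24 clauses evaluate to true.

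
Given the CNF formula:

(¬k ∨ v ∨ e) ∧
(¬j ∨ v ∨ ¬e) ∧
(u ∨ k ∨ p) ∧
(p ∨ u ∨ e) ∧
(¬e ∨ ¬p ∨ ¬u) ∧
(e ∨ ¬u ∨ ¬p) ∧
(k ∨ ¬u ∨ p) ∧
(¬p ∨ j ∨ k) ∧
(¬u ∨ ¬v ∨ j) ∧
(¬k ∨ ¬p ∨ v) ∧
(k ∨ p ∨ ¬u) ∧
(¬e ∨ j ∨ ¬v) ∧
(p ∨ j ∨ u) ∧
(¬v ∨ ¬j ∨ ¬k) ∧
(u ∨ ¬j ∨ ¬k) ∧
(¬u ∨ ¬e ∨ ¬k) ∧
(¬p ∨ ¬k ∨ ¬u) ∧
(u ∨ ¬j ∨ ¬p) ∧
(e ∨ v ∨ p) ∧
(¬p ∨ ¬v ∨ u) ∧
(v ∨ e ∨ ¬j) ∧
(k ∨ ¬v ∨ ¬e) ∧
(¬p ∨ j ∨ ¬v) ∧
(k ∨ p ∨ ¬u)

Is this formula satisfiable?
No

No, the formula is not satisfiable.

No assignment of truth values to the variables can make all 24 clauses true simultaneously.

The formula is UNSAT (unsatisfiable).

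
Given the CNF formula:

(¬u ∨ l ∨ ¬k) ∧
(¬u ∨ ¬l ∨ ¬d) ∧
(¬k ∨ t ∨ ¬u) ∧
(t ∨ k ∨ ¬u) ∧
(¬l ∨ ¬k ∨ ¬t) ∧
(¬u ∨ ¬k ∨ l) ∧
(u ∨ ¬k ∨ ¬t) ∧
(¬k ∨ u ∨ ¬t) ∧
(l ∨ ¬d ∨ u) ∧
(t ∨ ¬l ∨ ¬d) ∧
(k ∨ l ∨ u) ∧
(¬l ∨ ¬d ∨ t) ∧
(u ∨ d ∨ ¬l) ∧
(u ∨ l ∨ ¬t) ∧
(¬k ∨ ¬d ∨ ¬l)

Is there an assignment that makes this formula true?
Yes

Yes, the formula is satisfiable.

One satisfying assignment is: k=True, d=False, u=False, l=False, t=False

Verification: With this assignment, all 15 clauses evaluate to true.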